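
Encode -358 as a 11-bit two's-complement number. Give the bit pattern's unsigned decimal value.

1690

358 in 11 bits: 00101100110
Invert: 11010011001
Add 1:  11010011010 = 1690
(Check: 2^11 - 358 = 2048 - 358 = 1690.)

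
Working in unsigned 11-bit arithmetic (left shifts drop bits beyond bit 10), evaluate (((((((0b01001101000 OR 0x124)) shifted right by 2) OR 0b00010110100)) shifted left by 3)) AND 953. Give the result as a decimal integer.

0b01001101000 = 01001101000
0x124 = 00100100100
→ OR → 01101101100 = 876
→ shifted right by 2 → 00011011011 = 219
0b00010110100 = 00010110100
→ OR → 00011111111 = 255
→ shifted left by 3 (mod 2^11) → 11111111000 = 2040
953 = 01110111001
→ AND → 01110111000 = 952

952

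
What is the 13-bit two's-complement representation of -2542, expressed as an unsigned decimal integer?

2542 in 13 bits: 0100111101110
Invert: 1011000010001
Add 1:  1011000010010 = 5650
(Check: 2^13 - 2542 = 8192 - 2542 = 5650.)

5650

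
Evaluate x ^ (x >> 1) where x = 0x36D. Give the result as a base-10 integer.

x = 1101101101 = 877
x>>1 = 0110110110
XOR  = 1011011011 = 731
(x ^ (x >> 1) gives the standard binary-reflected Gray code of x.)

731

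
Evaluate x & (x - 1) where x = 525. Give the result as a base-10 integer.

524

x = 1000001101 = 525
x - 1 = 1000001100
AND   = 1000001100 = 524
(x & (x - 1) clears the lowest set bit of x.)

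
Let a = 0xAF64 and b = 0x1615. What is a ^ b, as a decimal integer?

0xAF64 = 1010111101100100
0x1615 = 0001011000010101
XOR → 1011100101110001 = 47473

47473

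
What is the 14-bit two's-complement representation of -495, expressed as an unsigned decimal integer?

495 in 14 bits: 00000111101111
Invert: 11111000010000
Add 1:  11111000010001 = 15889
(Check: 2^14 - 495 = 16384 - 495 = 15889.)

15889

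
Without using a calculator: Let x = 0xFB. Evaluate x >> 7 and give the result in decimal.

1

0xFB = 11111011
shift right by 7 → 00000001 = 1
(equivalently, floor(251 / 128))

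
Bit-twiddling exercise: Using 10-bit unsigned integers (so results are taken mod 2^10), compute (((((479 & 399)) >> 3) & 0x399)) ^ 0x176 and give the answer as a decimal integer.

479 = 0111011111
399 = 0110001111
→ & → 0110001111 = 399
→ >> 3 → 0000110001 = 49
0x399 = 1110011001
→ & → 0000010001 = 17
0x176 = 0101110110
→ ^ → 0101100111 = 359

359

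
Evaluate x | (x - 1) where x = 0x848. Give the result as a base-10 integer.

2127

x = 100001001000 = 2120
x - 1 = 100001000111
OR    = 100001001111 = 2127
(x | (x - 1) sets all bits below the lowest set bit.)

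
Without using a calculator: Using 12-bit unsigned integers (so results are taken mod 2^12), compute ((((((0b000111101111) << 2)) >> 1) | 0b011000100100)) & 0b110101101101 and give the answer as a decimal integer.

1388

0b000111101111 = 000111101111
→ << 2 (mod 2^12) → 011110111100 = 1980
→ >> 1 → 001111011110 = 990
0b011000100100 = 011000100100
→ | → 011111111110 = 2046
0b110101101101 = 110101101101
→ & → 010101101100 = 1388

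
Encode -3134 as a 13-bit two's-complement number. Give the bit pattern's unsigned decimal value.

5058

3134 in 13 bits: 0110000111110
Invert: 1001111000001
Add 1:  1001111000010 = 5058
(Check: 2^13 - 3134 = 8192 - 3134 = 5058.)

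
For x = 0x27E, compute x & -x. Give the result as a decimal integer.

2

x = 1001111110 = 638
-x (two's complement) = …0110000010
AND   = 0000000010 = 2
(x & -x isolates the lowest set bit of x.)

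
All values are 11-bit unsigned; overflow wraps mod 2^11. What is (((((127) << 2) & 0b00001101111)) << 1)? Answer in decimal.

127 = 00001111111
→ << 2 (mod 2^11) → 00111111100 = 508
0b00001101111 = 00001101111
→ & → 00001101100 = 108
→ << 1 (mod 2^11) → 00011011000 = 216

216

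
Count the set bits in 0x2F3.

7

0x2F3 = 1011110011
Count the 1s: 1 + 1 + 1 + 1 + 1 + 1 + 1 = 7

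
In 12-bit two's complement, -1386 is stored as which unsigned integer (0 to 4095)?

2710

1386 in 12 bits: 010101101010
Invert: 101010010101
Add 1:  101010010110 = 2710
(Check: 2^12 - 1386 = 4096 - 1386 = 2710.)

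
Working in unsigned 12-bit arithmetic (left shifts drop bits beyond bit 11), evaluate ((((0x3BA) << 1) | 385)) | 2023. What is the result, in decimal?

2039

0x3BA = 001110111010
→ << 1 (mod 2^12) → 011101110100 = 1908
385 = 000110000001
→ | → 011111110101 = 2037
2023 = 011111100111
→ | → 011111110111 = 2039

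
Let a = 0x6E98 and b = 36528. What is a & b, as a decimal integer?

3728

0x6E98 = 0110111010011000
36528 = 1000111010110000
AND → 0000111010010000 = 3728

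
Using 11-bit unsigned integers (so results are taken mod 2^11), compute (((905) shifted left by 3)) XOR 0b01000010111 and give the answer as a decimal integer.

905 = 01110001001
→ shifted left by 3 (mod 2^11) → 10001001000 = 1096
0b01000010111 = 01000010111
→ XOR → 11001011111 = 1631

1631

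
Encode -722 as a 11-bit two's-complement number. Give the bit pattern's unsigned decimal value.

1326

722 in 11 bits: 01011010010
Invert: 10100101101
Add 1:  10100101110 = 1326
(Check: 2^11 - 722 = 2048 - 722 = 1326.)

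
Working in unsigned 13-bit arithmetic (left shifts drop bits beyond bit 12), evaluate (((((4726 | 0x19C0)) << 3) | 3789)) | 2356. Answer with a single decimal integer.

4726 = 1001001110110
0x19C0 = 1100111000000
→ | → 1101111110110 = 7158
→ << 3 (mod 2^13) → 1111110110000 = 8112
3789 = 0111011001101
→ | → 1111111111101 = 8189
2356 = 0100100110100
→ | → 1111111111101 = 8189

8189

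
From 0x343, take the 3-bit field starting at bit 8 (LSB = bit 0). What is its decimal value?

v = 001101000011
Shift right by 8: 0011
Mask low 3 bits: 011 = 3

3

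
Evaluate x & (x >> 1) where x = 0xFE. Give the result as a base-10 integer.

126

x = 11111110 = 254
x>>1 = 01111111
AND  = 01111110 = 126
(x & (x >> 1) has a 1 wherever x has two consecutive 1 bits.)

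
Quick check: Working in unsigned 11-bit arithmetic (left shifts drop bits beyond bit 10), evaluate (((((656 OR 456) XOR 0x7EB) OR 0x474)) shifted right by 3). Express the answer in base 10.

656 = 01010010000
456 = 00111001000
→ OR → 01111011000 = 984
0x7EB = 11111101011
→ XOR → 10000110011 = 1075
0x474 = 10001110100
→ OR → 10001110111 = 1143
→ shifted right by 3 → 00010001110 = 142

142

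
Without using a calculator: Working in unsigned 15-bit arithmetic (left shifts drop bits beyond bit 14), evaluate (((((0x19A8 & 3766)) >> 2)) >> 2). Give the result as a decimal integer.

138

0x19A8 = 001100110101000
3766 = 000111010110110
→ & → 000100010100000 = 2208
→ >> 2 → 000001000101000 = 552
→ >> 2 → 000000010001010 = 138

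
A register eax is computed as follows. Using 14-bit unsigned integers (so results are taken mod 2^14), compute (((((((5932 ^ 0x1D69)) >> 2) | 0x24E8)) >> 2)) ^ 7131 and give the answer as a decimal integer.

5932 = 01011100101100
0x1D69 = 01110101101001
→ ^ → 00101001000101 = 2629
→ >> 2 → 00001010010001 = 657
0x24E8 = 10010011101000
→ | → 10011011111001 = 9977
→ >> 2 → 00100110111110 = 2494
7131 = 01101111011011
→ ^ → 01001001100101 = 4709

4709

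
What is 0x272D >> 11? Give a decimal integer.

0x272D = 10011100101101
shift right by 11 → 00000000000100 = 4
(equivalently, floor(10029 / 2048))

4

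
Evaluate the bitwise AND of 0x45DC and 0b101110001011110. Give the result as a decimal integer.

0x45DC = 100010111011100
b = 101110001011110
AND → 100010001011100 = 17500

17500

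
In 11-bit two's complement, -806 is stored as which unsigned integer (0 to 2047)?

806 in 11 bits: 01100100110
Invert: 10011011001
Add 1:  10011011010 = 1242
(Check: 2^11 - 806 = 2048 - 806 = 1242.)

1242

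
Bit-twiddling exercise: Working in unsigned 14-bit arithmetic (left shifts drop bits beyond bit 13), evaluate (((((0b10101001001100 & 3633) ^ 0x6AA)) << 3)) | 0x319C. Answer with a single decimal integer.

0b10101001001100 = 10101001001100
3633 = 00111000110001
→ & → 00101000000000 = 2560
0x6AA = 00011010101010
→ ^ → 00110010101010 = 3242
→ << 3 (mod 2^14) → 10010101010000 = 9552
0x319C = 11000110011100
→ | → 11010111011100 = 13788

13788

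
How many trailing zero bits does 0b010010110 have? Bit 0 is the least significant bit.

0b010010110 = 10010110
Trailing zeros: 1, so the lowest set bit is bit 1 (value 2).

1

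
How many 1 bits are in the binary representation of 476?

6

476 = 111011100
Count the 1s: 1 + 1 + 1 + 1 + 1 + 1 = 6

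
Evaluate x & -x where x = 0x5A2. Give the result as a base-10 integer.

x = 10110100010 = 1442
-x (two's complement) = …01001011110
AND   = 00000000010 = 2
(x & -x isolates the lowest set bit of x.)

2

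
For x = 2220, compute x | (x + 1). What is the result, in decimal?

2221

x = 100010101100 = 2220
x + 1 = 100010101101
OR    = 100010101101 = 2221
(x | (x + 1) sets the lowest cleared bit.)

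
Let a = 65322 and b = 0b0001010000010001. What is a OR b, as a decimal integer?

65322 = 1111111100101010
b = 0001010000010001
 OR → 1111111100111011 = 65339

65339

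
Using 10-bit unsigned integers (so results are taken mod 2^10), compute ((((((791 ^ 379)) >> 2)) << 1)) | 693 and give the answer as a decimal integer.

951

791 = 1100010111
379 = 0101111011
→ ^ → 1001101100 = 620
→ >> 2 → 0010011011 = 155
→ << 1 (mod 2^10) → 0100110110 = 310
693 = 1010110101
→ | → 1110110111 = 951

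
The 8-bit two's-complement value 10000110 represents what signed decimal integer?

-122

pattern = 10000110 (MSB is 1 ⇒ negative)
Invert: 01111001, add 1 → 01111010 = 122, so the value is -122.
(Equivalently: 134 - 2^8 = 134 - 256 = -122.)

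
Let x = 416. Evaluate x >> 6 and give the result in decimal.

416 = 110100000
shift right by 6 → 000000110 = 6
(equivalently, floor(416 / 64))

6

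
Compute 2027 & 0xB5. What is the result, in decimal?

2027 = 11111101011
0xB5 = 00010110101
AND → 00010100001 = 161

161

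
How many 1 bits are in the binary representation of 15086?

15086 = 11101011101110
Count the 1s: 1 + 1 + 1 + 1 + 1 + 1 + 1 + 1 + 1 + 1 = 10

10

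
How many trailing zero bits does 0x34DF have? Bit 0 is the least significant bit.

0x34DF = 11010011011111
Trailing zeros: 0, so the lowest set bit is bit 0 (value 1).

0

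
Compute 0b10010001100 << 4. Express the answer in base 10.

18624

x = 000010010001100
shift left by 4 → 100100011000000 = 18624
(equivalently, 1164 × 2^4 = 1164 × 16)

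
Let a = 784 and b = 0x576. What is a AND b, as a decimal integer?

784 = 01100010000
0x576 = 10101110110
AND → 00100010000 = 272

272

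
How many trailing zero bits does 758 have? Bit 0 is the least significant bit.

1

758 = 1011110110
Trailing zeros: 1, so the lowest set bit is bit 1 (value 2).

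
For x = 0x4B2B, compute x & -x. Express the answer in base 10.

1

x = 100101100101011 = 19243
-x (two's complement) = …011010011010101
AND   = 000000000000001 = 1
(x & -x isolates the lowest set bit of x.)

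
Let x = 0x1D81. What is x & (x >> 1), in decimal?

3200

x = 1110110000001 = 7553
x>>1 = 0111011000000
AND  = 0110010000000 = 3200
(x & (x >> 1) has a 1 wherever x has two consecutive 1 bits.)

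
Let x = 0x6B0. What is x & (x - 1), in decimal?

x = 11010110000 = 1712
x - 1 = 11010101111
AND   = 11010100000 = 1696
(x & (x - 1) clears the lowest set bit of x.)

1696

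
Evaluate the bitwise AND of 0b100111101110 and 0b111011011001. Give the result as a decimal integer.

a = 100111101110
b = 111011011001
AND → 100011001000 = 2248

2248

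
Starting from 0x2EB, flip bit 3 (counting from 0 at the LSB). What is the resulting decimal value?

x = 01011101011
bit 3 is currently 1; toggle it via x ^ (1 << 3) = x ^ 8
→ 01011100011 = 739

739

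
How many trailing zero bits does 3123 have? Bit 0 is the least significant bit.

0

3123 = 110000110011
Trailing zeros: 0, so the lowest set bit is bit 0 (value 1).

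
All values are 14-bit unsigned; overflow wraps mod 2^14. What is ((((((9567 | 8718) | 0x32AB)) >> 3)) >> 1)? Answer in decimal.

9567 = 10010101011111
8718 = 10001000001110
→ | → 10011101011111 = 10079
0x32AB = 11001010101011
→ | → 11011111111111 = 14335
→ >> 3 → 00011011111111 = 1791
→ >> 1 → 00001101111111 = 895

895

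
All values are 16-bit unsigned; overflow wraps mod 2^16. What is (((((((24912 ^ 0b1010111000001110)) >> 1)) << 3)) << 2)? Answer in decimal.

24912 = 0110000101010000
0b1010111000001110 = 1010111000001110
→ ^ → 1100111101011110 = 53086
→ >> 1 → 0110011110101111 = 26543
→ << 3 (mod 2^16) → 0011110101111000 = 15736
→ << 2 (mod 2^16) → 1111010111100000 = 62944

62944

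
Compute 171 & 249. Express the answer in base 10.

171 = 10101011
249 = 11111001
AND → 10101001 = 169

169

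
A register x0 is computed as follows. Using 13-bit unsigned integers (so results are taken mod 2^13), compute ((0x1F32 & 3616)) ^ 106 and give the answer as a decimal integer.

0x1F32 = 1111100110010
3616 = 0111000100000
→ & → 0111000100000 = 3616
106 = 0000001101010
→ ^ → 0111001001010 = 3658

3658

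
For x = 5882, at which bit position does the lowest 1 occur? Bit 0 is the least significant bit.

1

5882 = 1011011111010
Trailing zeros: 1, so the lowest set bit is bit 1 (value 2).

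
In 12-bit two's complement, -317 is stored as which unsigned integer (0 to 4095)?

317 in 12 bits: 000100111101
Invert: 111011000010
Add 1:  111011000011 = 3779
(Check: 2^12 - 317 = 4096 - 317 = 3779.)

3779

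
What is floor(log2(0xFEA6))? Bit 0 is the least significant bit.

0xFEA6 = 1111111010100110
The topmost 1 is at position 15 (since 2^15 = 32768 ≤ 65190 < 65536).

15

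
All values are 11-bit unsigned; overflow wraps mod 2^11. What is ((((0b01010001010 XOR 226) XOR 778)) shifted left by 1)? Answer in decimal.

0b01010001010 = 01010001010
226 = 00011100010
→ XOR → 01001101000 = 616
778 = 01100001010
→ XOR → 00101100010 = 354
→ shifted left by 1 (mod 2^11) → 01011000100 = 708

708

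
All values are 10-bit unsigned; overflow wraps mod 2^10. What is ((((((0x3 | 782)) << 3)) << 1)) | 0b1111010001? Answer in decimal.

0x3 = 0000000011
782 = 1100001110
→ | → 1100001111 = 783
→ << 3 (mod 2^10) → 0001111000 = 120
→ << 1 (mod 2^10) → 0011110000 = 240
0b1111010001 = 1111010001
→ | → 1111110001 = 1009

1009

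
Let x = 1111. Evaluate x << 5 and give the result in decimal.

1111 = 0000010001010111
shift left by 5 → 1000101011100000 = 35552
(equivalently, 1111 × 2^5 = 1111 × 32)

35552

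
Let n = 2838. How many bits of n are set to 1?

6

2838 = 101100010110
Count the 1s: 1 + 1 + 1 + 1 + 1 + 1 = 6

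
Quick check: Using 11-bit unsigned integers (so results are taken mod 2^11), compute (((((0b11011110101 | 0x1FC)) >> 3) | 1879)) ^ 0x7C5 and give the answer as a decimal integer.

58

0b11011110101 = 11011110101
0x1FC = 00111111100
→ | → 11111111101 = 2045
→ >> 3 → 00011111111 = 255
1879 = 11101010111
→ | → 11111111111 = 2047
0x7C5 = 11111000101
→ ^ → 00000111010 = 58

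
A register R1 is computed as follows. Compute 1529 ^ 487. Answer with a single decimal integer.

1054

1529 = 10111111001
487 = 00111100111
XOR → 10000011110 = 1054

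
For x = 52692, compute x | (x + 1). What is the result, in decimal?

x = 1100110111010100 = 52692
x + 1 = 1100110111010101
OR    = 1100110111010101 = 52693
(x | (x + 1) sets the lowest cleared bit.)

52693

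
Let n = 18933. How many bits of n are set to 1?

18933 = 100100111110101
Count the 1s: 1 + 1 + 1 + 1 + 1 + 1 + 1 + 1 + 1 = 9

9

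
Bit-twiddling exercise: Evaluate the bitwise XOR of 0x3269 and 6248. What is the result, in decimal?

0x3269 = 11001001101001
6248 = 01100001101000
XOR → 10101000000001 = 10753

10753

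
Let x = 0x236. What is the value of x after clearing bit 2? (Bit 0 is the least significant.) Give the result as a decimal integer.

x = 1000110110
bit 2 is currently 1; clear it via x & ~(1 << 2) = x & ~4
→ 1000110010 = 562

562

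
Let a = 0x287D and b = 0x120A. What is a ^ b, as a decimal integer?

14967

0x287D = 10100001111101
0x120A = 01001000001010
XOR → 11101001110111 = 14967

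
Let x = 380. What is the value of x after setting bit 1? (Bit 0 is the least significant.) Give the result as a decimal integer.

382

x = 101111100
bit 1 is currently 0; set it via x | (1 << 1) = x | 2
→ 101111110 = 382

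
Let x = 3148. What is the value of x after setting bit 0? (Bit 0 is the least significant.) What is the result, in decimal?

3149

x = 110001001100
bit 0 is currently 0; set it via x | (1 << 0) = x | 1
→ 110001001101 = 3149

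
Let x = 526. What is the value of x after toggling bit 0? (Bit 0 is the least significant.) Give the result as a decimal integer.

x = 00001000001110
bit 0 is currently 0; toggle it via x ^ (1 << 0) = x ^ 1
→ 00001000001111 = 527

527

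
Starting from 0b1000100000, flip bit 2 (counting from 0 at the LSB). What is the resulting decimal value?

548

x = 1000100000
bit 2 is currently 0; toggle it via x ^ (1 << 2) = x ^ 4
→ 1000100100 = 548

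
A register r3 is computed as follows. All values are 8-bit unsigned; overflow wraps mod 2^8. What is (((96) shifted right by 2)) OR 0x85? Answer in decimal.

96 = 01100000
→ shifted right by 2 → 00011000 = 24
0x85 = 10000101
→ OR → 10011101 = 157

157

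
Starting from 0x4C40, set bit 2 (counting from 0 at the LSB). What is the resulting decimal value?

19524

x = 100110001000000
bit 2 is currently 0; set it via x | (1 << 2) = x | 4
→ 100110001000100 = 19524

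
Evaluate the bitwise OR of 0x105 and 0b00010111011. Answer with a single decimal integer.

0x105 = 100000101
b = 010111011
 OR → 110111111 = 447

447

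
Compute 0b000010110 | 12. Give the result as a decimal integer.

a = 10110
12 = 01100
 OR → 11110 = 30

30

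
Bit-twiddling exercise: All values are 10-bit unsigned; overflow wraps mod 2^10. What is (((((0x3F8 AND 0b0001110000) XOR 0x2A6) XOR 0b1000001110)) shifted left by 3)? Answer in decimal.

0x3F8 = 1111111000
0b0001110000 = 0001110000
→ AND → 0001110000 = 112
0x2A6 = 1010100110
→ XOR → 1011010110 = 726
0b1000001110 = 1000001110
→ XOR → 0011011000 = 216
→ shifted left by 3 (mod 2^10) → 1011000000 = 704

704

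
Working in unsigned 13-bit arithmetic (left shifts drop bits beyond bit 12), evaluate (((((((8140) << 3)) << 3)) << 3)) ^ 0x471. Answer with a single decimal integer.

8140 = 1111111001100
→ << 3 (mod 2^13) → 1111001100000 = 7776
→ << 3 (mod 2^13) → 1001100000000 = 4864
→ << 3 (mod 2^13) → 1100000000000 = 6144
0x471 = 0010001110001
→ ^ → 1110001110001 = 7281

7281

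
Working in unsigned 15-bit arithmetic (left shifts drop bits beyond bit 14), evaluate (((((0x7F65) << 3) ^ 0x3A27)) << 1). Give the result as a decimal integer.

542

0x7F65 = 111111101100101
→ << 3 (mod 2^15) → 111101100101000 = 31528
0x3A27 = 011101000100111
→ ^ → 100000100001111 = 16655
→ << 1 (mod 2^15) → 000001000011110 = 542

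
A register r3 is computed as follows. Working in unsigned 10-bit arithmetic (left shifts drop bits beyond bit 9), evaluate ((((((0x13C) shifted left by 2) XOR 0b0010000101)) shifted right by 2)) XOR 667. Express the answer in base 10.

646

0x13C = 0100111100
→ shifted left by 2 (mod 2^10) → 0011110000 = 240
0b0010000101 = 0010000101
→ XOR → 0001110101 = 117
→ shifted right by 2 → 0000011101 = 29
667 = 1010011011
→ XOR → 1010000110 = 646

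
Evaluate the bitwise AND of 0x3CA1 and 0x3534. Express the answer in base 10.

13344

0x3CA1 = 11110010100001
0x3534 = 11010100110100
AND → 11010000100000 = 13344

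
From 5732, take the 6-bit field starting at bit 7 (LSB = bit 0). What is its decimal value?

v = 1011001100100
Shift right by 7: 101100
Mask low 6 bits: 101100 = 44

44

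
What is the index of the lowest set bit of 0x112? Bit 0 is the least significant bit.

1

0x112 = 100010010
Trailing zeros: 1, so the lowest set bit is bit 1 (value 2).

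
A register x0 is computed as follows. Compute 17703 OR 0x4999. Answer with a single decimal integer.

17703 = 100010100100111
0x4999 = 100100110011001
 OR → 100110110111111 = 19903

19903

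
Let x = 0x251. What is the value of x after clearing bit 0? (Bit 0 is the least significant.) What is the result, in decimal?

592

x = 001001010001
bit 0 is currently 1; clear it via x & ~(1 << 0) = x & ~1
→ 001001010000 = 592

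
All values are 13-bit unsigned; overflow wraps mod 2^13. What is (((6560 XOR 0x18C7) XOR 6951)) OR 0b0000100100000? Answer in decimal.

6560 = 1100110100000
0x18C7 = 1100011000111
→ XOR → 0000101100111 = 359
6951 = 1101100100111
→ XOR → 1101001000000 = 6720
0b0000100100000 = 0000100100000
→ OR → 1101101100000 = 7008

7008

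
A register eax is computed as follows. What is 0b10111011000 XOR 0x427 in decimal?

511

a = 10111011000
0x427 = 10000100111
XOR → 00111111111 = 511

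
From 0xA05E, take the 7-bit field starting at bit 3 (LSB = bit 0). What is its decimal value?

11

v = 1010000001011110
Shift right by 3: 1010000001011
Mask low 7 bits: 0001011 = 11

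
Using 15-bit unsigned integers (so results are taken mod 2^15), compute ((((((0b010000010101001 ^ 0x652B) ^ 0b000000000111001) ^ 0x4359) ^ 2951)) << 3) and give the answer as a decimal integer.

0b010000010101001 = 010000010101001
0x652B = 110010100101011
→ ^ → 100010110000010 = 17794
0b000000000111001 = 000000000111001
→ ^ → 100010110111011 = 17851
0x4359 = 100001101011001
→ ^ → 000011011100010 = 1762
2951 = 000101110000111
→ ^ → 000110101100101 = 3429
→ << 3 (mod 2^15) → 110101100101000 = 27432

27432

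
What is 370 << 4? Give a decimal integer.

370 = 0000101110010
shift left by 4 → 1011100100000 = 5920
(equivalently, 370 × 2^4 = 370 × 16)

5920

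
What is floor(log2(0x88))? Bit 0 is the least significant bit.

0x88 = 10001000
The topmost 1 is at position 7 (since 2^7 = 128 ≤ 136 < 256).

7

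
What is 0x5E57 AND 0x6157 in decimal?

0x5E57 = 101111001010111
0x6157 = 110000101010111
AND → 100000001010111 = 16471

16471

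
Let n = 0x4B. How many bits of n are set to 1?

4

0x4B = 1001011
Count the 1s: 1 + 1 + 1 + 1 = 4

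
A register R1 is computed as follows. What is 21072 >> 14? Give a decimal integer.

21072 = 101001001010000
shift right by 14 → 000000000000001 = 1
(equivalently, floor(21072 / 16384))

1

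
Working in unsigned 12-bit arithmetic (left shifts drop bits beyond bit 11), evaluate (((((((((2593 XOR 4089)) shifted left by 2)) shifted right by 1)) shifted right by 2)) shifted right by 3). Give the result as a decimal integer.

2593 = 101000100001
4089 = 111111111001
→ XOR → 010111011000 = 1496
→ shifted left by 2 (mod 2^12) → 011101100000 = 1888
→ shifted right by 1 → 001110110000 = 944
→ shifted right by 2 → 000011101100 = 236
→ shifted right by 3 → 000000011101 = 29

29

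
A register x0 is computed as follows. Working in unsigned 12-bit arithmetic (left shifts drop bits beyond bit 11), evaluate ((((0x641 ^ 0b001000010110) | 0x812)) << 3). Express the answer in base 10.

0x641 = 011001000001
0b001000010110 = 001000010110
→ ^ → 010001010111 = 1111
0x812 = 100000010010
→ | → 110001010111 = 3159
→ << 3 (mod 2^12) → 001010111000 = 696

696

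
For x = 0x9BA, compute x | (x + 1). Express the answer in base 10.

2491

x = 100110111010 = 2490
x + 1 = 100110111011
OR    = 100110111011 = 2491
(x | (x + 1) sets the lowest cleared bit.)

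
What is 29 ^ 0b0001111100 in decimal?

97

29 = 0011101
b = 1111100
XOR → 1100001 = 97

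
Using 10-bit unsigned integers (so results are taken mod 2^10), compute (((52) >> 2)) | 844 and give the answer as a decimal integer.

845

52 = 0000110100
→ >> 2 → 0000001101 = 13
844 = 1101001100
→ | → 1101001101 = 845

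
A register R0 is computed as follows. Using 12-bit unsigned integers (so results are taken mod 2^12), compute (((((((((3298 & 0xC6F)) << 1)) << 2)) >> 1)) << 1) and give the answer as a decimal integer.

784

3298 = 110011100010
0xC6F = 110001101111
→ & → 110001100010 = 3170
→ << 1 (mod 2^12) → 100011000100 = 2244
→ << 2 (mod 2^12) → 001100010000 = 784
→ >> 1 → 000110001000 = 392
→ << 1 (mod 2^12) → 001100010000 = 784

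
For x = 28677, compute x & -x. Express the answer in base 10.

x = 111000000000101 = 28677
-x (two's complement) = …000111111111011
AND   = 000000000000001 = 1
(x & -x isolates the lowest set bit of x.)

1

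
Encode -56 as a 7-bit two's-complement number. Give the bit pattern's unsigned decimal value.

56 in 7 bits: 0111000
Invert: 1000111
Add 1:  1001000 = 72
(Check: 2^7 - 56 = 128 - 56 = 72.)

72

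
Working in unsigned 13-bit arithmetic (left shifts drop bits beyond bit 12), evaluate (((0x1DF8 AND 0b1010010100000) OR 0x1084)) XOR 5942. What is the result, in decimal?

914

0x1DF8 = 1110111111000
0b1010010100000 = 1010010100000
→ AND → 1010010100000 = 5280
0x1084 = 1000010000100
→ OR → 1010010100100 = 5284
5942 = 1011100110110
→ XOR → 0001110010010 = 914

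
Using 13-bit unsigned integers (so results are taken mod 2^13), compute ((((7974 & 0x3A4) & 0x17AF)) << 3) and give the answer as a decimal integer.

7974 = 1111100100110
0x3A4 = 0001110100100
→ & → 0001100100100 = 804
0x17AF = 1011110101111
→ & → 0001100100100 = 804
→ << 3 (mod 2^13) → 1100100100000 = 6432

6432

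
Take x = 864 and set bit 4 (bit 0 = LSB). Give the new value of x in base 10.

x = 1101100000
bit 4 is currently 0; set it via x | (1 << 4) = x | 16
→ 1101110000 = 880

880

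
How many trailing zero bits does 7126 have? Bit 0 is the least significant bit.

1

7126 = 1101111010110
Trailing zeros: 1, so the lowest set bit is bit 1 (value 2).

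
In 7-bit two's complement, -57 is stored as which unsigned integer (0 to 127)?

57 in 7 bits: 0111001
Invert: 1000110
Add 1:  1000111 = 71
(Check: 2^7 - 57 = 128 - 57 = 71.)

71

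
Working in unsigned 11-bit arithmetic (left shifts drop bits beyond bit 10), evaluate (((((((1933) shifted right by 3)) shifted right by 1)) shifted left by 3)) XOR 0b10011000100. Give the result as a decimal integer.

1796

1933 = 11110001101
→ shifted right by 3 → 00011110001 = 241
→ shifted right by 1 → 00001111000 = 120
→ shifted left by 3 (mod 2^11) → 01111000000 = 960
0b10011000100 = 10011000100
→ XOR → 11100000100 = 1796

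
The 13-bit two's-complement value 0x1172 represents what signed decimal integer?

-3726

pattern = 1000101110010 (MSB is 1 ⇒ negative)
Invert: 0111010001101, add 1 → 0111010001110 = 3726, so the value is -3726.
(Equivalently: 4466 - 2^13 = 4466 - 8192 = -3726.)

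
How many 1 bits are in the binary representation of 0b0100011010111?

n = 100011010111
Count the 1s: 1 + 1 + 1 + 1 + 1 + 1 + 1 = 7

7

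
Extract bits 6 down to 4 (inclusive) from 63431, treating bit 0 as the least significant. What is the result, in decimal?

4

v = 1111011111000111
Shift right by 4: 111101111100
Mask low 3 bits: 100 = 4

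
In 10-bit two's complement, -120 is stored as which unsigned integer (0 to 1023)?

120 in 10 bits: 0001111000
Invert: 1110000111
Add 1:  1110001000 = 904
(Check: 2^10 - 120 = 1024 - 120 = 904.)

904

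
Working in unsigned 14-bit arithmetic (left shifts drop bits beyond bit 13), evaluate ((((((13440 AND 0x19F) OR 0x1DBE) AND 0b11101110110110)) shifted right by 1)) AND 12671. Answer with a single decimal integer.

91

13440 = 11010010000000
0x19F = 00000110011111
→ AND → 00000010000000 = 128
0x1DBE = 01110110111110
→ OR → 01110110111110 = 7614
0b11101110110110 = 11101110110110
→ AND → 01100110110110 = 6582
→ shifted right by 1 → 00110011011011 = 3291
12671 = 11000101111111
→ AND → 00000001011011 = 91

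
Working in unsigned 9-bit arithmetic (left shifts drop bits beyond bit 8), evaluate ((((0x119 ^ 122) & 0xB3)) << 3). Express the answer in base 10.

280

0x119 = 100011001
122 = 001111010
→ ^ → 101100011 = 355
0xB3 = 010110011
→ & → 000100011 = 35
→ << 3 (mod 2^9) → 100011000 = 280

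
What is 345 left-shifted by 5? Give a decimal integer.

345 = 00000101011001
shift left by 5 → 10101100100000 = 11040
(equivalently, 345 × 2^5 = 345 × 32)

11040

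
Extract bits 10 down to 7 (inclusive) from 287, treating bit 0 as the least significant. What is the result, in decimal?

2

v = 00100011111
Shift right by 7: 0010
Mask low 4 bits: 0010 = 2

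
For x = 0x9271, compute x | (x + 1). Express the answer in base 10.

x = 1001001001110001 = 37489
x + 1 = 1001001001110010
OR    = 1001001001110011 = 37491
(x | (x + 1) sets the lowest cleared bit.)

37491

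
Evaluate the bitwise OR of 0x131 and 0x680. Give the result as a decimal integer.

1969

0x131 = 00100110001
0x680 = 11010000000
 OR → 11110110001 = 1969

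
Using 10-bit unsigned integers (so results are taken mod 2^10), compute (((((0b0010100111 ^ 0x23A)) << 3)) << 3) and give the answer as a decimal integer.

832

0b0010100111 = 0010100111
0x23A = 1000111010
→ ^ → 1010011101 = 669
→ << 3 (mod 2^10) → 0011101000 = 232
→ << 3 (mod 2^10) → 1101000000 = 832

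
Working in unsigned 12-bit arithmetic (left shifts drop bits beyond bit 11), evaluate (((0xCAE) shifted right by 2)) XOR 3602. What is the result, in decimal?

0xCAE = 110010101110
→ shifted right by 2 → 001100101011 = 811
3602 = 111000010010
→ XOR → 110100111001 = 3385

3385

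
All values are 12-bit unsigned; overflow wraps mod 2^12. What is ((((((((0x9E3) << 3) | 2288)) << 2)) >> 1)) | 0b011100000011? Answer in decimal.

0x9E3 = 100111100011
→ << 3 (mod 2^12) → 111100011000 = 3864
2288 = 100011110000
→ | → 111111111000 = 4088
→ << 2 (mod 2^12) → 111111100000 = 4064
→ >> 1 → 011111110000 = 2032
0b011100000011 = 011100000011
→ | → 011111110011 = 2035

2035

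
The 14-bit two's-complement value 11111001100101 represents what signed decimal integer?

-411

pattern = 11111001100101 (MSB is 1 ⇒ negative)
Invert: 00000110011010, add 1 → 00000110011011 = 411, so the value is -411.
(Equivalently: 15973 - 2^14 = 15973 - 16384 = -411.)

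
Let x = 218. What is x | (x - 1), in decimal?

x = 11011010 = 218
x - 1 = 11011001
OR    = 11011011 = 219
(x | (x - 1) sets all bits below the lowest set bit.)

219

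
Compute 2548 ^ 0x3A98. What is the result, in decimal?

13164

2548 = 00100111110100
0x3A98 = 11101010011000
XOR → 11001101101100 = 13164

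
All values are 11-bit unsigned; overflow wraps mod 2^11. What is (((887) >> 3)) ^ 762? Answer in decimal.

660

887 = 01101110111
→ >> 3 → 00001101110 = 110
762 = 01011111010
→ ^ → 01010010100 = 660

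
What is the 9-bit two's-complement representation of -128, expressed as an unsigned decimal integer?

128 in 9 bits: 010000000
Invert: 101111111
Add 1:  110000000 = 384
(Check: 2^9 - 128 = 512 - 128 = 384.)

384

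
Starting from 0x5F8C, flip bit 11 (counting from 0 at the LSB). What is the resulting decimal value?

22412

x = 101111110001100
bit 11 is currently 1; toggle it via x ^ (1 << 11) = x ^ 2048
→ 101011110001100 = 22412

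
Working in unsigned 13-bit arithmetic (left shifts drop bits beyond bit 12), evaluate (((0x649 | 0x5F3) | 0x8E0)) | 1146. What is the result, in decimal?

0x649 = 0011001001001
0x5F3 = 0010111110011
→ | → 0011111111011 = 2043
0x8E0 = 0100011100000
→ | → 0111111111011 = 4091
1146 = 0010001111010
→ | → 0111111111011 = 4091

4091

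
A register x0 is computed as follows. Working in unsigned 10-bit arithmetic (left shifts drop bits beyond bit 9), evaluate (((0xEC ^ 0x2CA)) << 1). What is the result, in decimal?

76

0xEC = 0011101100
0x2CA = 1011001010
→ ^ → 1000100110 = 550
→ << 1 (mod 2^10) → 0001001100 = 76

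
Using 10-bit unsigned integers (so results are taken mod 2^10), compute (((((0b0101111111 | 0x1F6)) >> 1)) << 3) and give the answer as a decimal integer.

0b0101111111 = 0101111111
0x1F6 = 0111110110
→ | → 0111111111 = 511
→ >> 1 → 0011111111 = 255
→ << 3 (mod 2^10) → 1111111000 = 1016

1016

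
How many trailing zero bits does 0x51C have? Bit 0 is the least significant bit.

0x51C = 10100011100
Trailing zeros: 2, so the lowest set bit is bit 2 (value 4).

2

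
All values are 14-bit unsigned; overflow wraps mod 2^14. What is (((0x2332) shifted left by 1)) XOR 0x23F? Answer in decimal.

0x2332 = 10001100110010
→ shifted left by 1 (mod 2^14) → 00011001100100 = 1636
0x23F = 00001000111111
→ XOR → 00010001011011 = 1115

1115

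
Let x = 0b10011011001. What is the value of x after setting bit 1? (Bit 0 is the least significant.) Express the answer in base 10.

x = 10011011001
bit 1 is currently 0; set it via x | (1 << 1) = x | 2
→ 10011011011 = 1243

1243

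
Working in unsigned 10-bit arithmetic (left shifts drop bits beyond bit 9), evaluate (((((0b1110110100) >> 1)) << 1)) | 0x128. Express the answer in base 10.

956

0b1110110100 = 1110110100
→ >> 1 → 0111011010 = 474
→ << 1 (mod 2^10) → 1110110100 = 948
0x128 = 0100101000
→ | → 1110111100 = 956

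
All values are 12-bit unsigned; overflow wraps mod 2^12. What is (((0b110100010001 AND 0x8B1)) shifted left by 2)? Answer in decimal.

68

0b110100010001 = 110100010001
0x8B1 = 100010110001
→ AND → 100000010001 = 2065
→ shifted left by 2 (mod 2^12) → 000001000100 = 68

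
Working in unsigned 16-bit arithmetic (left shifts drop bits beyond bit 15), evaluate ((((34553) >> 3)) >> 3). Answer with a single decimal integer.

34553 = 1000011011111001
→ >> 3 → 0001000011011111 = 4319
→ >> 3 → 0000001000011011 = 539

539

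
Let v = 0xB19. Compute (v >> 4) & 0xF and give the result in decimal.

v = 0101100011001
Shift right by 4: 010110001
Mask low 4 bits: 0001 = 1

1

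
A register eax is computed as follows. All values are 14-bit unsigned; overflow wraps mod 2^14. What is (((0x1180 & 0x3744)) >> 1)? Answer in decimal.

0x1180 = 01000110000000
0x3744 = 11011101000100
→ & → 01000100000000 = 4352
→ >> 1 → 00100010000000 = 2176

2176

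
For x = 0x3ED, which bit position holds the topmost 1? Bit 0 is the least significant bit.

9

0x3ED = 1111101101
The topmost 1 is at position 9 (since 2^9 = 512 ≤ 1005 < 1024).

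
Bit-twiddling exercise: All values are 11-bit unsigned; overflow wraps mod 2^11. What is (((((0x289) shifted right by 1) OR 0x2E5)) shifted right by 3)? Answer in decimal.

0x289 = 01010001001
→ shifted right by 1 → 00101000100 = 324
0x2E5 = 01011100101
→ OR → 01111100101 = 997
→ shifted right by 3 → 00001111100 = 124

124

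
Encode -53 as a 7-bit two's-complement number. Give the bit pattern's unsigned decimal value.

53 in 7 bits: 0110101
Invert: 1001010
Add 1:  1001011 = 75
(Check: 2^7 - 53 = 128 - 53 = 75.)

75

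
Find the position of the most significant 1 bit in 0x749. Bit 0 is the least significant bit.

10

0x749 = 11101001001
The topmost 1 is at position 10 (since 2^10 = 1024 ≤ 1865 < 2048).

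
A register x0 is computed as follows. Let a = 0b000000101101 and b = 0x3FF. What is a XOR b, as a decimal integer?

a = 0000101101
0x3FF = 1111111111
XOR → 1111010010 = 978

978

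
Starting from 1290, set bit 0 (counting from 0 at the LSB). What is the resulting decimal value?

1291

x = 0010100001010
bit 0 is currently 0; set it via x | (1 << 0) = x | 1
→ 0010100001011 = 1291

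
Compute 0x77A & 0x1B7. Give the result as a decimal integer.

0x77A = 11101111010
0x1B7 = 00110110111
AND → 00100110010 = 306

306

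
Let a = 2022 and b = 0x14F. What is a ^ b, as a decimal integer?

1705

2022 = 11111100110
0x14F = 00101001111
XOR → 11010101001 = 1705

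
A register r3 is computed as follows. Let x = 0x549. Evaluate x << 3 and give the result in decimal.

0x549 = 00010101001001
shift left by 3 → 10101001001000 = 10824
(equivalently, 1353 × 2^3 = 1353 × 8)

10824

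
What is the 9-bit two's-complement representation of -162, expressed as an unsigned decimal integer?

350

162 in 9 bits: 010100010
Invert: 101011101
Add 1:  101011110 = 350
(Check: 2^9 - 162 = 512 - 162 = 350.)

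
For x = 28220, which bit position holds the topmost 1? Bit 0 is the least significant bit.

14

28220 = 110111000111100
The topmost 1 is at position 14 (since 2^14 = 16384 ≤ 28220 < 32768).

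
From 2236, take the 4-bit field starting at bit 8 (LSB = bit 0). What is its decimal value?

8

v = 00100010111100
Shift right by 8: 001000
Mask low 4 bits: 1000 = 8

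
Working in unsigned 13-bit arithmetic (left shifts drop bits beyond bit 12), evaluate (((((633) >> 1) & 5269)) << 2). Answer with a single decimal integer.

80

633 = 0001001111001
→ >> 1 → 0000100111100 = 316
5269 = 1010010010101
→ & → 0000000010100 = 20
→ << 2 (mod 2^13) → 0000001010000 = 80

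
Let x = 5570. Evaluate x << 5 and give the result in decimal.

5570 = 000001010111000010
shift left by 5 → 101011100001000000 = 178240
(equivalently, 5570 × 2^5 = 5570 × 32)

178240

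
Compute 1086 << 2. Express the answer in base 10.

1086 = 0010000111110
shift left by 2 → 1000011111000 = 4344
(equivalently, 1086 × 2^2 = 1086 × 4)

4344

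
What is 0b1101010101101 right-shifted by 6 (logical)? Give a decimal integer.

106

x = 1101010101101
shift right by 6 → 0000001101010 = 106
(equivalently, floor(6829 / 64))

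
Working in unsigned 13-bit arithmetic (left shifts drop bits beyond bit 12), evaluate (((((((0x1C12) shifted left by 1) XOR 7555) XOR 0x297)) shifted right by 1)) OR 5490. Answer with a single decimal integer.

6138

0x1C12 = 1110000010010
→ shifted left by 1 (mod 2^13) → 1100000100100 = 6180
7555 = 1110110000011
→ XOR → 0010110100111 = 1447
0x297 = 0001010010111
→ XOR → 0011100110000 = 1840
→ shifted right by 1 → 0001110011000 = 920
5490 = 1010101110010
→ OR → 1011111111010 = 6138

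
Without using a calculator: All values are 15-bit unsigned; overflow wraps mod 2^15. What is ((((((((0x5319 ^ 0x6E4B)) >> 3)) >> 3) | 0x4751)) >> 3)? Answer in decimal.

0x5319 = 101001100011001
0x6E4B = 110111001001011
→ ^ → 011110101010010 = 15698
→ >> 3 → 000011110101010 = 1962
→ >> 3 → 000000011110101 = 245
0x4751 = 100011101010001
→ | → 100011111110101 = 18421
→ >> 3 → 000100011111110 = 2302

2302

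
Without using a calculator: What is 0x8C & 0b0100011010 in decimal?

0x8C = 010001100
b = 100011010
AND → 000001000 = 8

8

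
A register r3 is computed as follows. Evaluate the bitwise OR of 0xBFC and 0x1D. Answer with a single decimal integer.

3069

0xBFC = 101111111100
0x1D = 000000011101
 OR → 101111111101 = 3069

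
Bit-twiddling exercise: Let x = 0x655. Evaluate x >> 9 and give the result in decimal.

3

0x655 = 11001010101
shift right by 9 → 00000000011 = 3
(equivalently, floor(1621 / 512))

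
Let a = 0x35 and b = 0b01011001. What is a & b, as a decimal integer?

17

0x35 = 0110101
b = 1011001
AND → 0010001 = 17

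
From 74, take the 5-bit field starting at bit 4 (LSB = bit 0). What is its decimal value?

4

v = 001001010
Shift right by 4: 00100
Mask low 5 bits: 00100 = 4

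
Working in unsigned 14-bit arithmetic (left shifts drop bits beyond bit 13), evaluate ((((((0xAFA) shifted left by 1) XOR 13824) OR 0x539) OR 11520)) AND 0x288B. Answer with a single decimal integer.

10377

0xAFA = 00101011111010
→ shifted left by 1 (mod 2^14) → 01010111110100 = 5620
13824 = 11011000000000
→ XOR → 10001111110100 = 9204
0x539 = 00010100111001
→ OR → 10011111111101 = 10237
11520 = 10110100000000
→ OR → 10111111111101 = 12285
0x288B = 10100010001011
→ AND → 10100010001001 = 10377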